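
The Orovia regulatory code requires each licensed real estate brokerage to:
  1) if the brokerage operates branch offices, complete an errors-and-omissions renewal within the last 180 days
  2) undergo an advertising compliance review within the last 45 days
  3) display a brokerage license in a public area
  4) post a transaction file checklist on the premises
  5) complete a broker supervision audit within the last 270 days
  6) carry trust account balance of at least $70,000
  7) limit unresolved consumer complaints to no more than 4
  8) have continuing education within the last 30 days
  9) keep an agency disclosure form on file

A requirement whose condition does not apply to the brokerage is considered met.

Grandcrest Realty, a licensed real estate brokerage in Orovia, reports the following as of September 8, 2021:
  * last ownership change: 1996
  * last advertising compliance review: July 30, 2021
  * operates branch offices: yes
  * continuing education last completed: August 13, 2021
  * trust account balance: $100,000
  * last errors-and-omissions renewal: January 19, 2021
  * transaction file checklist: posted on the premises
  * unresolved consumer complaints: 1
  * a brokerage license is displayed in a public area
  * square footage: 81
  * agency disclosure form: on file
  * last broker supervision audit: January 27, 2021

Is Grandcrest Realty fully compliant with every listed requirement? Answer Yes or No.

No

1. condition 'operates branch offices' holds; errors-and-omissions renewal 232 days ago vs limit 180 → not met
2. advertising compliance review 40 days ago vs limit 45 → met
3. brokerage license present → met
4. transaction file checklist present → met
5. broker supervision audit 224 days ago vs limit 270 → met
6. trust account balance $100,000 ≥ $70,000 → met
7. unresolved consumer complaints 1 ≤ 4 → met
8. continuing education 26 days ago vs limit 30 → met
9. agency disclosure form present → met
Not met: 1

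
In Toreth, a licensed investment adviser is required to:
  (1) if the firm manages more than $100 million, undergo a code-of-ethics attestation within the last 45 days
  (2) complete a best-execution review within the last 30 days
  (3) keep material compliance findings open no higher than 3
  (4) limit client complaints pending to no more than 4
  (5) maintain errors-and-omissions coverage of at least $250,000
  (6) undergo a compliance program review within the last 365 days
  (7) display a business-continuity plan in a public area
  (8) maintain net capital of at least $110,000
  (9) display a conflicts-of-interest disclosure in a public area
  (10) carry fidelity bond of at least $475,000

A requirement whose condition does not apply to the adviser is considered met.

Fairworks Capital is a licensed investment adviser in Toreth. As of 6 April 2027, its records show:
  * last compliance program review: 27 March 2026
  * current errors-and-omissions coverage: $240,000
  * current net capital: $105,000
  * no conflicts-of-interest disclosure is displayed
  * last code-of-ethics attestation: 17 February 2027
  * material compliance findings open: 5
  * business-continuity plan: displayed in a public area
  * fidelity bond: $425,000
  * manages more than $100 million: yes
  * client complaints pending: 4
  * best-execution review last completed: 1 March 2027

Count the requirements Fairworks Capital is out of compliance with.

8

1. condition 'manages more than $100 million' holds; code-of-ethics attestation 48 days ago vs limit 45 → not met
2. best-execution review 36 days ago vs limit 30 → not met
3. material compliance findings open 5 > 3 → not met
4. client complaints pending 4 ≤ 4 → met
5. errors-and-omissions coverage $240,000 < $250,000 → not met
6. compliance program review 375 days ago vs limit 365 → not met
7. business-continuity plan present → met
8. net capital $105,000 < $110,000 → not met
9. conflicts-of-interest disclosure absent → not met
10. fidelity bond $425,000 < $475,000 → not met
Not met: 8 of 10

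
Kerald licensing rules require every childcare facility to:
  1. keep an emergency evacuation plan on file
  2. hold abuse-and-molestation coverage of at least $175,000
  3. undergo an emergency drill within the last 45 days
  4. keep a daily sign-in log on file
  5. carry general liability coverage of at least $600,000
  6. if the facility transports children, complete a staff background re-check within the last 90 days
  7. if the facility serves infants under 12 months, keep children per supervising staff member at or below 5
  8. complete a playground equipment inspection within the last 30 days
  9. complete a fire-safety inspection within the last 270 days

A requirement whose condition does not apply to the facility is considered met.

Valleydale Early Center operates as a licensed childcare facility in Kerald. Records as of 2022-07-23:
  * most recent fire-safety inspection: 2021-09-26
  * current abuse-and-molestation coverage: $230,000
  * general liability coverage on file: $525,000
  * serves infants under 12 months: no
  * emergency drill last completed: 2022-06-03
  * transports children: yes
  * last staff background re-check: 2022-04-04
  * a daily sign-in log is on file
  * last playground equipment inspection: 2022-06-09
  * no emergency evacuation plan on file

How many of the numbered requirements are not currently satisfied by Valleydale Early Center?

6

1. emergency evacuation plan absent → not met
2. abuse-and-molestation coverage $230,000 ≥ $175,000 → met
3. emergency drill 50 days ago vs limit 45 → not met
4. daily sign-in log present → met
5. general liability coverage $525,000 < $600,000 → not met
6. condition 'transports children' holds; staff background re-check 110 days ago vs limit 90 → not met
7. condition 'serves infants under 12 months' does not hold → requirement n/a → met
8. playground equipment inspection 44 days ago vs limit 30 → not met
9. fire-safety inspection 300 days ago vs limit 270 → not met
Not met: 6 of 9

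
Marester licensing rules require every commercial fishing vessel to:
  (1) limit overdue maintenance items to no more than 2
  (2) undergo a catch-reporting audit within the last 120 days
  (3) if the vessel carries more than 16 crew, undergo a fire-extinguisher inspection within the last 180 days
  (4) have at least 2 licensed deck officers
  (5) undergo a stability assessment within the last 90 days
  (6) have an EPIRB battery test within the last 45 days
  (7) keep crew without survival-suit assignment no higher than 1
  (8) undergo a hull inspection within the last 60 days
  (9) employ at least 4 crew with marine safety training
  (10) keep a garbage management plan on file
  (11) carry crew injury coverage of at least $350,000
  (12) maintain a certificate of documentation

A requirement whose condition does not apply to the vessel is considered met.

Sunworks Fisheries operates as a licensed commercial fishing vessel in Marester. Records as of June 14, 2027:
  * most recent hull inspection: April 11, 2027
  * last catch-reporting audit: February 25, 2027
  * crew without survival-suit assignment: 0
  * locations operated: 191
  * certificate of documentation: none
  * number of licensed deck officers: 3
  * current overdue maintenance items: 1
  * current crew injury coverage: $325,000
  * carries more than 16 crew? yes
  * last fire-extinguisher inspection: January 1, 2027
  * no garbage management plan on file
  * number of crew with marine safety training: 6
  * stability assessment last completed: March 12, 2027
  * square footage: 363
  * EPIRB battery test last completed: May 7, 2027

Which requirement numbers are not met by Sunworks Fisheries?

5, 8, 10, 11, 12

1. overdue maintenance items 1 ≤ 2 → met
2. catch-reporting audit 109 days ago vs limit 120 → met
3. condition 'carries more than 16 crew' holds; fire-extinguisher inspection 164 days ago vs limit 180 → met
4. licensed deck officers 3 ≥ 2 → met
5. stability assessment 94 days ago vs limit 90 → not met
6. EPIRB battery test 38 days ago vs limit 45 → met
7. crew without survival-suit assignment 0 ≤ 1 → met
8. hull inspection 64 days ago vs limit 60 → not met
9. crew with marine safety training 6 ≥ 4 → met
10. garbage management plan absent → not met
11. crew injury coverage $325,000 < $350,000 → not met
12. certificate of documentation absent → not met
Not met: 5, 8, 10, 11, 12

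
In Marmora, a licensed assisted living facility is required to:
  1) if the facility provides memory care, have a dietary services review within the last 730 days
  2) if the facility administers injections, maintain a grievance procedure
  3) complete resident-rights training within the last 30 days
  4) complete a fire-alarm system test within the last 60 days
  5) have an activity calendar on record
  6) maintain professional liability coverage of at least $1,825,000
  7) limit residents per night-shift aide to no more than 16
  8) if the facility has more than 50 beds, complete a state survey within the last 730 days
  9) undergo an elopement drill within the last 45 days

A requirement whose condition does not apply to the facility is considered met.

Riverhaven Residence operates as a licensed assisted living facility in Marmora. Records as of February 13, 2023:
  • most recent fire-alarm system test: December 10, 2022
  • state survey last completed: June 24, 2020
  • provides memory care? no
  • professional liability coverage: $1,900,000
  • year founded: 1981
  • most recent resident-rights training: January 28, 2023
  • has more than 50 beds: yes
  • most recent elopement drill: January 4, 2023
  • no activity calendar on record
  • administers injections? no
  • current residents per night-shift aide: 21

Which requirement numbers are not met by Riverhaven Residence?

1. condition 'provides memory care' does not hold → requirement n/a → met
2. condition 'administers injections' does not hold → requirement n/a → met
3. resident-rights training 16 days ago vs limit 30 → met
4. fire-alarm system test 65 days ago vs limit 60 → not met
5. activity calendar absent → not met
6. professional liability coverage $1,900,000 ≥ $1,825,000 → met
7. residents per night-shift aide 21 > 16 → not met
8. condition 'has more than 50 beds' holds; state survey 964 days ago vs limit 730 → not met
9. elopement drill 40 days ago vs limit 45 → met
Not met: 4, 5, 7, 8

4, 5, 7, 8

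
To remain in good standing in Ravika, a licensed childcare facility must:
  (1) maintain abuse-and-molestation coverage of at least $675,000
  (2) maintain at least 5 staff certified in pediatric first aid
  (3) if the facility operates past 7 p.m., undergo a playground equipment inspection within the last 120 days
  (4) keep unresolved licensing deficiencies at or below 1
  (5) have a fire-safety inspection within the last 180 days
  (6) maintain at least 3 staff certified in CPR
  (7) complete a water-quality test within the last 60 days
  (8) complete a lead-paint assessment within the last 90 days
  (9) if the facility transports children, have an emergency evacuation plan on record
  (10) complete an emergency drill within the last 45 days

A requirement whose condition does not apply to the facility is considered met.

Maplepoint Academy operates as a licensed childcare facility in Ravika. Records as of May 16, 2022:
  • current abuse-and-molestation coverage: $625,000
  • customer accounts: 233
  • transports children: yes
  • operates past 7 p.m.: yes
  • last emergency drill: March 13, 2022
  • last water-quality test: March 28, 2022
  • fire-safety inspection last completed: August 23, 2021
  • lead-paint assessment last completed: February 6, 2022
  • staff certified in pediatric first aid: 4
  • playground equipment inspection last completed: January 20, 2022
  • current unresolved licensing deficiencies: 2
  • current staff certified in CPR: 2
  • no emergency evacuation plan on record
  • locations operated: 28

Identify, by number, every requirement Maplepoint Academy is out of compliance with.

1. abuse-and-molestation coverage $625,000 < $675,000 → not met
2. staff certified in pediatric first aid 4 < 5 → not met
3. condition 'operates past 7 p.m.' holds; playground equipment inspection 116 days ago vs limit 120 → met
4. unresolved licensing deficiencies 2 > 1 → not met
5. fire-safety inspection 266 days ago vs limit 180 → not met
6. staff certified in CPR 2 < 3 → not met
7. water-quality test 49 days ago vs limit 60 → met
8. lead-paint assessment 99 days ago vs limit 90 → not met
9. condition 'transports children' holds; emergency evacuation plan absent → not met
10. emergency drill 64 days ago vs limit 45 → not met
Not met: 1, 2, 4, 5, 6, 8, 9, 10

1, 2, 4, 5, 6, 8, 9, 10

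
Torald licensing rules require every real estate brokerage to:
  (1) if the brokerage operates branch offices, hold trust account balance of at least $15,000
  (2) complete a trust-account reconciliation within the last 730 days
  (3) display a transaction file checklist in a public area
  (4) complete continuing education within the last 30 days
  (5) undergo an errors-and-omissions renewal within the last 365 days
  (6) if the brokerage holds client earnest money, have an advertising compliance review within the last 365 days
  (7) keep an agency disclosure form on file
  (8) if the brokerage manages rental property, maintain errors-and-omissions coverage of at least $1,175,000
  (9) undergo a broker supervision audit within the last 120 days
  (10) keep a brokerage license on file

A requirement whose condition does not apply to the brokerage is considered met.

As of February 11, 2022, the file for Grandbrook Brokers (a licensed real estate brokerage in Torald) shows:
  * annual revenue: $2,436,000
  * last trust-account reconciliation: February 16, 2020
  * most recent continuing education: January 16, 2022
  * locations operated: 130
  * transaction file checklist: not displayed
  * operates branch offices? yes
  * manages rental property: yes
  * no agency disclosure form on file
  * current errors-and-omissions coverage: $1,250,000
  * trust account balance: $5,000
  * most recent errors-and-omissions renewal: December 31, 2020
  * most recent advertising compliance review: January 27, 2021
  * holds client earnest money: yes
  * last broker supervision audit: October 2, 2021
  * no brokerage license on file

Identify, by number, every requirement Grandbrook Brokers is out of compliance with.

1. condition 'operates branch offices' holds; trust account balance $5,000 < $15,000 → not met
2. trust-account reconciliation 726 days ago vs limit 730 → met
3. transaction file checklist absent → not met
4. continuing education 26 days ago vs limit 30 → met
5. errors-and-omissions renewal 407 days ago vs limit 365 → not met
6. condition 'holds client earnest money' holds; advertising compliance review 380 days ago vs limit 365 → not met
7. agency disclosure form absent → not met
8. condition 'manages rental property' holds; errors-and-omissions coverage $1,250,000 ≥ $1,175,000 → met
9. broker supervision audit 132 days ago vs limit 120 → not met
10. brokerage license absent → not met
Not met: 1, 3, 5, 6, 7, 9, 10

1, 3, 5, 6, 7, 9, 10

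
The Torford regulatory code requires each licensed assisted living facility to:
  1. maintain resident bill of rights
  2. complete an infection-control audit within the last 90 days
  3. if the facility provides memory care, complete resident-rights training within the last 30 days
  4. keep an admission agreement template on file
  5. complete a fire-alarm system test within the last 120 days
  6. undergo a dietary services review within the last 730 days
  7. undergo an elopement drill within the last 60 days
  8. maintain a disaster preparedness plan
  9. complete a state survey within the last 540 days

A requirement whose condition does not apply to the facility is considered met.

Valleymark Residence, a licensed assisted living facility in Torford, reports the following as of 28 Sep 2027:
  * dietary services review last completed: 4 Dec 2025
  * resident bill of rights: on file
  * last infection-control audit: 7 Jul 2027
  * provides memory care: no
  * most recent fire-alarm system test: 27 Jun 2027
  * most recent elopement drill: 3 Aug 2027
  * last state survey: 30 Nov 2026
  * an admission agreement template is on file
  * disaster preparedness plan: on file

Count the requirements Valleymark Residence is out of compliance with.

1. resident bill of rights present → met
2. infection-control audit 83 days ago vs limit 90 → met
3. condition 'provides memory care' does not hold → requirement n/a → met
4. admission agreement template present → met
5. fire-alarm system test 93 days ago vs limit 120 → met
6. dietary services review 663 days ago vs limit 730 → met
7. elopement drill 56 days ago vs limit 60 → met
8. disaster preparedness plan present → met
9. state survey 302 days ago vs limit 540 → met
Not met: 0 of 9

0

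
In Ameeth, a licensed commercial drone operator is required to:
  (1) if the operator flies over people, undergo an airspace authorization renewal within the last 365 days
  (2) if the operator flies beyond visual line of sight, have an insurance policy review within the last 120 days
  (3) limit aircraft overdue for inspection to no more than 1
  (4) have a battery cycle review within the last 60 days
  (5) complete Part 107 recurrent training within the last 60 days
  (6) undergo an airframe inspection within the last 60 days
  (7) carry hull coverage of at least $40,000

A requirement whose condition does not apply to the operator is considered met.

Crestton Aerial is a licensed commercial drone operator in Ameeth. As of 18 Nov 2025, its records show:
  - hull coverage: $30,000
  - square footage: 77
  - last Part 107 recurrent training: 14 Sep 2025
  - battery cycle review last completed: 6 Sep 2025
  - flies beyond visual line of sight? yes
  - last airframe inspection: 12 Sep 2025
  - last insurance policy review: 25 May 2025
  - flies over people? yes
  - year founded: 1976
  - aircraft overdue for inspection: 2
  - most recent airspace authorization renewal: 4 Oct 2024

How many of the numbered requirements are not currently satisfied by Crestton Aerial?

7

1. condition 'flies over people' holds; airspace authorization renewal 410 days ago vs limit 365 → not met
2. condition 'flies beyond visual line of sight' holds; insurance policy review 177 days ago vs limit 120 → not met
3. aircraft overdue for inspection 2 > 1 → not met
4. battery cycle review 73 days ago vs limit 60 → not met
5. Part 107 recurrent training 65 days ago vs limit 60 → not met
6. airframe inspection 67 days ago vs limit 60 → not met
7. hull coverage $30,000 < $40,000 → not met
Not met: 7 of 7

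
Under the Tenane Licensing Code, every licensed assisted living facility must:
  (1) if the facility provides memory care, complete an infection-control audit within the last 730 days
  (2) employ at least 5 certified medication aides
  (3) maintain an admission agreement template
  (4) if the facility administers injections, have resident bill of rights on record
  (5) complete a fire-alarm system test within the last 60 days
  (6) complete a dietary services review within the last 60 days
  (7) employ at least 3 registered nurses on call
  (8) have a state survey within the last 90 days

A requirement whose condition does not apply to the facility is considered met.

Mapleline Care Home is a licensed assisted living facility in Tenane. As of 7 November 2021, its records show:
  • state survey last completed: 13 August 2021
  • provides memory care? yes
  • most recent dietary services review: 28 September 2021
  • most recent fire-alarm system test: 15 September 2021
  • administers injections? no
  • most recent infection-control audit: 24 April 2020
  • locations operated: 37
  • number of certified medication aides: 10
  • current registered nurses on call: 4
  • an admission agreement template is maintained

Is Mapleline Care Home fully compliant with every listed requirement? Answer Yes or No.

1. condition 'provides memory care' holds; infection-control audit 562 days ago vs limit 730 → met
2. certified medication aides 10 ≥ 5 → met
3. admission agreement template present → met
4. condition 'administers injections' does not hold → requirement n/a → met
5. fire-alarm system test 53 days ago vs limit 60 → met
6. dietary services review 40 days ago vs limit 60 → met
7. registered nurses on call 4 ≥ 3 → met
8. state survey 86 days ago vs limit 90 → met
All met.

Yes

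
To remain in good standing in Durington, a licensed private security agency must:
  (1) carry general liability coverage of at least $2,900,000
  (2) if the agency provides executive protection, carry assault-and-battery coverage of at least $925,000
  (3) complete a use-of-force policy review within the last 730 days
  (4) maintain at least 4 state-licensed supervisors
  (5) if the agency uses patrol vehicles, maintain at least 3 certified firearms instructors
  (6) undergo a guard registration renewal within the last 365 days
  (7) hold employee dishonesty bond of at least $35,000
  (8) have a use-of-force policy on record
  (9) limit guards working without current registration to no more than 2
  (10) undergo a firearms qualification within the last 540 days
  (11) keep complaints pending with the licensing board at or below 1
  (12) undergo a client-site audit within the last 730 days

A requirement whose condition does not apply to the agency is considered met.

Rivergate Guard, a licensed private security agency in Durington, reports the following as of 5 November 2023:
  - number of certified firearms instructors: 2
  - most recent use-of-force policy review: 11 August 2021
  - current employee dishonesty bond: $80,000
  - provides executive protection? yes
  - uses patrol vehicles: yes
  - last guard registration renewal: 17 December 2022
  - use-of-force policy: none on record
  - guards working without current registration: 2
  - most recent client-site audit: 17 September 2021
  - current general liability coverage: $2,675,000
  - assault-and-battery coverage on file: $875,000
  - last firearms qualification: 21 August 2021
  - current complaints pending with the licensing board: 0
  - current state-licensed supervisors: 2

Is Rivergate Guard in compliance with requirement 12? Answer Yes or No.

12. client-site audit 779 days ago vs limit 730 → not met

No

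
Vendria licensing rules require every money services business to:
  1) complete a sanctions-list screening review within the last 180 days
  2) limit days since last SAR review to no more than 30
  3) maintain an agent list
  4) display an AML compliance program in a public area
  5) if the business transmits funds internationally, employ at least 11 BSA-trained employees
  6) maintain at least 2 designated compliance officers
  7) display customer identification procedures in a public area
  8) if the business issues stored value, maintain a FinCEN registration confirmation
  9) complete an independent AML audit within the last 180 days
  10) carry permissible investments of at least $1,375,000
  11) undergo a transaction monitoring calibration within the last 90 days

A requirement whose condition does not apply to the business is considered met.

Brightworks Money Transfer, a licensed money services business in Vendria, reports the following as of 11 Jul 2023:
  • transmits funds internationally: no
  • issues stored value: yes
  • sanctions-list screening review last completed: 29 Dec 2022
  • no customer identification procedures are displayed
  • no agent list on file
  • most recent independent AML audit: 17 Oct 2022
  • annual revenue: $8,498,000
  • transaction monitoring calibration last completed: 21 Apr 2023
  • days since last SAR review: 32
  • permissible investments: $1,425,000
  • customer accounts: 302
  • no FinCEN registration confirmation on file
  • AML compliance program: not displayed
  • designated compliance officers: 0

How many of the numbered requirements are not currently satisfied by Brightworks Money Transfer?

8

1. sanctions-list screening review 194 days ago vs limit 180 → not met
2. days since last SAR review 32 > 30 → not met
3. agent list absent → not met
4. AML compliance program absent → not met
5. condition 'transmits funds internationally' does not hold → requirement n/a → met
6. designated compliance officers 0 < 2 → not met
7. customer identification procedures absent → not met
8. condition 'issues stored value' holds; FinCEN registration confirmation absent → not met
9. independent AML audit 267 days ago vs limit 180 → not met
10. permissible investments $1,425,000 ≥ $1,375,000 → met
11. transaction monitoring calibration 81 days ago vs limit 90 → met
Not met: 8 of 11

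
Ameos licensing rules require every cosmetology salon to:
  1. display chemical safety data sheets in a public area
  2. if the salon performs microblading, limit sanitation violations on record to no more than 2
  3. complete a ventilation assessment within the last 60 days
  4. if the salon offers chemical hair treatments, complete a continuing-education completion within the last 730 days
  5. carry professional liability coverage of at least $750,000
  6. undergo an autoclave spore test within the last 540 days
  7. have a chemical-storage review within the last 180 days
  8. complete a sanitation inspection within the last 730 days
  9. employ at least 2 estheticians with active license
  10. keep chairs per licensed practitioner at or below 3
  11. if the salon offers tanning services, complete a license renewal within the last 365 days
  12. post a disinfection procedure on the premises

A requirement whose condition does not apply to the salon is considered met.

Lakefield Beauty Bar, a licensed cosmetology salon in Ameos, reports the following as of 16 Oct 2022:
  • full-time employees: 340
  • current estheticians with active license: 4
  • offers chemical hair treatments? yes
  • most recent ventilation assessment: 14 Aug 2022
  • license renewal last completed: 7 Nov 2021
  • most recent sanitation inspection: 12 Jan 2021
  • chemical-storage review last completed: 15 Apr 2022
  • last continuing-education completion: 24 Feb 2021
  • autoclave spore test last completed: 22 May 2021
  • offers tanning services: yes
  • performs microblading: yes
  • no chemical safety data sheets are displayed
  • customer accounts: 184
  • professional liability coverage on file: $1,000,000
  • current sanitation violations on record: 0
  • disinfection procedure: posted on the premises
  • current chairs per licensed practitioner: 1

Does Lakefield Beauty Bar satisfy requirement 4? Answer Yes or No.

4. condition 'offers chemical hair treatments' holds; continuing-education completion 599 days ago vs limit 730 → met

Yes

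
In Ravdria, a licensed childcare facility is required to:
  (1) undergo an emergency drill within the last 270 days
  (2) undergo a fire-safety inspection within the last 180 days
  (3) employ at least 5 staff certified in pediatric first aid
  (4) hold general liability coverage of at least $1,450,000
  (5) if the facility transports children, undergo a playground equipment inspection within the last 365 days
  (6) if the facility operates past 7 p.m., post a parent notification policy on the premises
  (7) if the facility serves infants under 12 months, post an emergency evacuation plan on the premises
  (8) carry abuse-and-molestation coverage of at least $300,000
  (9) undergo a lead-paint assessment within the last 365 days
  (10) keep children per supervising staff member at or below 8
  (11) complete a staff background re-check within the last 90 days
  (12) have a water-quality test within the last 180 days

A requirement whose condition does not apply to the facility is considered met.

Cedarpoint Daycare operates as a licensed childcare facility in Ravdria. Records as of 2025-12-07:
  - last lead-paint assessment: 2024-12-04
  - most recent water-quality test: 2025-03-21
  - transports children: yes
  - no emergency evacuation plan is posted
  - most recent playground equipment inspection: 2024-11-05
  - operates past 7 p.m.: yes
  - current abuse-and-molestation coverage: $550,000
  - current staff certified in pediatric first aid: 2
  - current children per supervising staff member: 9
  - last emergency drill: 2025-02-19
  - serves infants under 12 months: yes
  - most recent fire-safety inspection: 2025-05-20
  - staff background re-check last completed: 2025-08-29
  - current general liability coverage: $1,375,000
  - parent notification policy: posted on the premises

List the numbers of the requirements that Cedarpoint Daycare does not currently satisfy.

1. emergency drill 291 days ago vs limit 270 → not met
2. fire-safety inspection 201 days ago vs limit 180 → not met
3. staff certified in pediatric first aid 2 < 5 → not met
4. general liability coverage $1,375,000 < $1,450,000 → not met
5. condition 'transports children' holds; playground equipment inspection 397 days ago vs limit 365 → not met
6. condition 'operates past 7 p.m.' holds; parent notification policy present → met
7. condition 'serves infants under 12 months' holds; emergency evacuation plan absent → not met
8. abuse-and-molestation coverage $550,000 ≥ $300,000 → met
9. lead-paint assessment 368 days ago vs limit 365 → not met
10. children per supervising staff member 9 > 8 → not met
11. staff background re-check 100 days ago vs limit 90 → not met
12. water-quality test 261 days ago vs limit 180 → not met
Not met: 1, 2, 3, 4, 5, 7, 9, 10, 11, 12

1, 2, 3, 4, 5, 7, 9, 10, 11, 12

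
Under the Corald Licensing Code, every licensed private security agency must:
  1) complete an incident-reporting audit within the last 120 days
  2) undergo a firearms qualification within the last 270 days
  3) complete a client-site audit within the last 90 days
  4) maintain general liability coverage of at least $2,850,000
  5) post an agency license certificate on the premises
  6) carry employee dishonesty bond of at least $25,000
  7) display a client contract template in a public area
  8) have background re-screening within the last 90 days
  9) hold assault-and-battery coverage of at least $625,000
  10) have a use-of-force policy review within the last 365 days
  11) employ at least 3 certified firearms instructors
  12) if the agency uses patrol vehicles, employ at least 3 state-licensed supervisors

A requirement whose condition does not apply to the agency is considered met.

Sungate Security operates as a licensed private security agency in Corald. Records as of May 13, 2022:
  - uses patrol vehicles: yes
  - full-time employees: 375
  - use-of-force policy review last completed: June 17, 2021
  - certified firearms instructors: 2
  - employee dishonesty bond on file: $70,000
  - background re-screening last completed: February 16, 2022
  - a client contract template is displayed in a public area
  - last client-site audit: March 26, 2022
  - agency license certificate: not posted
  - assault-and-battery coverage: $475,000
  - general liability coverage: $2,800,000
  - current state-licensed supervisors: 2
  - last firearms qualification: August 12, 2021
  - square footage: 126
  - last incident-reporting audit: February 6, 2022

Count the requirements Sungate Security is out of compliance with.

1. incident-reporting audit 96 days ago vs limit 120 → met
2. firearms qualification 274 days ago vs limit 270 → not met
3. client-site audit 48 days ago vs limit 90 → met
4. general liability coverage $2,800,000 < $2,850,000 → not met
5. agency license certificate absent → not met
6. employee dishonesty bond $70,000 ≥ $25,000 → met
7. client contract template present → met
8. background re-screening 86 days ago vs limit 90 → met
9. assault-and-battery coverage $475,000 < $625,000 → not met
10. use-of-force policy review 330 days ago vs limit 365 → met
11. certified firearms instructors 2 < 3 → not met
12. condition 'uses patrol vehicles' holds; state-licensed supervisors 2 < 3 → not met
Not met: 6 of 12

6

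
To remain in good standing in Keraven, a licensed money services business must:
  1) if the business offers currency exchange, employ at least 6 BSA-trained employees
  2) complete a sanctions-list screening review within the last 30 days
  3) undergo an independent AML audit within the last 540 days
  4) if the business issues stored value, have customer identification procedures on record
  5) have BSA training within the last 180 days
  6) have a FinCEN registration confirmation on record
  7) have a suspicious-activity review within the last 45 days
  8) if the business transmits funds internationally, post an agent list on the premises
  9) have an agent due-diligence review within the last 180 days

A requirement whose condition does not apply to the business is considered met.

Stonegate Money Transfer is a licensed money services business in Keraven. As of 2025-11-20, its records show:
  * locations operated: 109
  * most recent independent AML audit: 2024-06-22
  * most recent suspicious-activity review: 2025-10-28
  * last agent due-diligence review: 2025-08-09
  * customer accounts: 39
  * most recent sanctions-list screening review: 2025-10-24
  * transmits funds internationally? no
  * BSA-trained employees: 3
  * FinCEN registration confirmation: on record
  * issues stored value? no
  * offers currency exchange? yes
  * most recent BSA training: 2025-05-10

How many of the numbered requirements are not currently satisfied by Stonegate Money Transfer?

2

1. condition 'offers currency exchange' holds; BSA-trained employees 3 < 6 → not met
2. sanctions-list screening review 27 days ago vs limit 30 → met
3. independent AML audit 516 days ago vs limit 540 → met
4. condition 'issues stored value' does not hold → requirement n/a → met
5. BSA training 194 days ago vs limit 180 → not met
6. FinCEN registration confirmation present → met
7. suspicious-activity review 23 days ago vs limit 45 → met
8. condition 'transmits funds internationally' does not hold → requirement n/a → met
9. agent due-diligence review 103 days ago vs limit 180 → met
Not met: 2 of 9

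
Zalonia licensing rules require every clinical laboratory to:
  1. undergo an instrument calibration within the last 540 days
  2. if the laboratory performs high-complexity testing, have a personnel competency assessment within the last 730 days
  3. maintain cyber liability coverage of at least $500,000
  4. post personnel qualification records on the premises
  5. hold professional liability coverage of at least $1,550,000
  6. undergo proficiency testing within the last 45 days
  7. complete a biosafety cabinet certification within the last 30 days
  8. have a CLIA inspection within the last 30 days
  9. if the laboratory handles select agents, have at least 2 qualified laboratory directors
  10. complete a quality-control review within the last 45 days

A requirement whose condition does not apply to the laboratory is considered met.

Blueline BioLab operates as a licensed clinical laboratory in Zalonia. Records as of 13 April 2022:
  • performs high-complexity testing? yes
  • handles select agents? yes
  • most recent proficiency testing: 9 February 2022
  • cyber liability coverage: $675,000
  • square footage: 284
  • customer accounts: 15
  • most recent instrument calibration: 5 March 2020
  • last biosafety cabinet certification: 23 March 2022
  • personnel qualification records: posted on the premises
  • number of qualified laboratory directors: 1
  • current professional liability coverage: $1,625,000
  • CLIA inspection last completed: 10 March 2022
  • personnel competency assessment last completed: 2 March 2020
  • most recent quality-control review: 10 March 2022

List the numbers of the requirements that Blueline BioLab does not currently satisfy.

1, 2, 6, 8, 9

1. instrument calibration 769 days ago vs limit 540 → not met
2. condition 'performs high-complexity testing' holds; personnel competency assessment 772 days ago vs limit 730 → not met
3. cyber liability coverage $675,000 ≥ $500,000 → met
4. personnel qualification records present → met
5. professional liability coverage $1,625,000 ≥ $1,550,000 → met
6. proficiency testing 63 days ago vs limit 45 → not met
7. biosafety cabinet certification 21 days ago vs limit 30 → met
8. CLIA inspection 34 days ago vs limit 30 → not met
9. condition 'handles select agents' holds; qualified laboratory directors 1 < 2 → not met
10. quality-control review 34 days ago vs limit 45 → met
Not met: 1, 2, 6, 8, 9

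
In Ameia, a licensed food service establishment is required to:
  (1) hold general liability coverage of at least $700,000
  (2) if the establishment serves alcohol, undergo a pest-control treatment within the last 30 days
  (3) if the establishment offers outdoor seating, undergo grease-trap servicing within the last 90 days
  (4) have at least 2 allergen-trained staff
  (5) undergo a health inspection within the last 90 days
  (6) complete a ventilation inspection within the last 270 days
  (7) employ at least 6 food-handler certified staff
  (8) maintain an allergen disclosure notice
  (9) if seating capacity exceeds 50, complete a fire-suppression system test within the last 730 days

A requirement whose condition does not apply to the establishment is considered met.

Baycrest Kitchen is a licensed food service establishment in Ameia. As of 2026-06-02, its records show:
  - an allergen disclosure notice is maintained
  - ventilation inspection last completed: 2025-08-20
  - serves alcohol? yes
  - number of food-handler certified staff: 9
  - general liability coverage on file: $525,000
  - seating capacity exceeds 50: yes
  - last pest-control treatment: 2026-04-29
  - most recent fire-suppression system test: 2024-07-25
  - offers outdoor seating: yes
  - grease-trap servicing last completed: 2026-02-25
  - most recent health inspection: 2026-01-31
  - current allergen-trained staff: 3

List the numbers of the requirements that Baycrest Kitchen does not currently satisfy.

1, 2, 3, 5, 6

1. general liability coverage $525,000 < $700,000 → not met
2. condition 'serves alcohol' holds; pest-control treatment 34 days ago vs limit 30 → not met
3. condition 'offers outdoor seating' holds; grease-trap servicing 97 days ago vs limit 90 → not met
4. allergen-trained staff 3 ≥ 2 → met
5. health inspection 122 days ago vs limit 90 → not met
6. ventilation inspection 286 days ago vs limit 270 → not met
7. food-handler certified staff 9 ≥ 6 → met
8. allergen disclosure notice present → met
9. condition 'seating capacity exceeds 50' holds; fire-suppression system test 677 days ago vs limit 730 → met
Not met: 1, 2, 3, 5, 6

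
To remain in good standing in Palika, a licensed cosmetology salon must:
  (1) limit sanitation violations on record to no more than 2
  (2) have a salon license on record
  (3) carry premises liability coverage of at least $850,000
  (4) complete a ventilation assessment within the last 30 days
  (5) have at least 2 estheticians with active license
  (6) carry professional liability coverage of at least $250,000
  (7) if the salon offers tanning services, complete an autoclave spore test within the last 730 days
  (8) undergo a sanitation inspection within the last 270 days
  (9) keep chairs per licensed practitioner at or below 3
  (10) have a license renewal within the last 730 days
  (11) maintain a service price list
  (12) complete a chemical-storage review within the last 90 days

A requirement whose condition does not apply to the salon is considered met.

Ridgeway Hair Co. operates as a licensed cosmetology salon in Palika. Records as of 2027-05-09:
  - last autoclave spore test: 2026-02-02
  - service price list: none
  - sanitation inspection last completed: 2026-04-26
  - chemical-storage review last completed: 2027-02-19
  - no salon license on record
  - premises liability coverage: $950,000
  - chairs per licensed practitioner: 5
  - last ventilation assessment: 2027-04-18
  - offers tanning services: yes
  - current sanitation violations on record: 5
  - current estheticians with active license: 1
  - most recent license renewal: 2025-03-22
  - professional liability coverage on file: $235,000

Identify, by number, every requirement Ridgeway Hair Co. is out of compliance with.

1. sanitation violations on record 5 > 2 → not met
2. salon license absent → not met
3. premises liability coverage $950,000 ≥ $850,000 → met
4. ventilation assessment 21 days ago vs limit 30 → met
5. estheticians with active license 1 < 2 → not met
6. professional liability coverage $235,000 < $250,000 → not met
7. condition 'offers tanning services' holds; autoclave spore test 461 days ago vs limit 730 → met
8. sanitation inspection 378 days ago vs limit 270 → not met
9. chairs per licensed practitioner 5 > 3 → not met
10. license renewal 778 days ago vs limit 730 → not met
11. service price list absent → not met
12. chemical-storage review 79 days ago vs limit 90 → met
Not met: 1, 2, 5, 6, 8, 9, 10, 11

1, 2, 5, 6, 8, 9, 10, 11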